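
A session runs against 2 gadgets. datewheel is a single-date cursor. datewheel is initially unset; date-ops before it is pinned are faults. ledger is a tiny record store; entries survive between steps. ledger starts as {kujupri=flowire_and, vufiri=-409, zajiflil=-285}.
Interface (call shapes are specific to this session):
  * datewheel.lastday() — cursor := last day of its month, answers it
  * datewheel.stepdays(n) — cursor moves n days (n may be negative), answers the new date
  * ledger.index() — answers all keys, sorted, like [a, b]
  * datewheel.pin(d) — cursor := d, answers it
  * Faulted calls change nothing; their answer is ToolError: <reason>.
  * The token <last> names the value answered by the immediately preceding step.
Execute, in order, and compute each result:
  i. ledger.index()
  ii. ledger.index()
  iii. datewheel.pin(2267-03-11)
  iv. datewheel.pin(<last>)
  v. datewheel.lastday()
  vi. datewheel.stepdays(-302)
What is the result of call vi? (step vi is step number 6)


$ ledger.index
  [kujupri, vufiri, zajiflil]
$ ledger.index
  [kujupri, vufiri, zajiflil]
$ datewheel.pin d: 2267-03-11
  2267-03-11
$ datewheel.pin d: <last>
  2267-03-11
$ datewheel.lastday
  2267-03-31
$ datewheel.stepdays n: -302
  2266-06-02

Answer: 2266-06-02


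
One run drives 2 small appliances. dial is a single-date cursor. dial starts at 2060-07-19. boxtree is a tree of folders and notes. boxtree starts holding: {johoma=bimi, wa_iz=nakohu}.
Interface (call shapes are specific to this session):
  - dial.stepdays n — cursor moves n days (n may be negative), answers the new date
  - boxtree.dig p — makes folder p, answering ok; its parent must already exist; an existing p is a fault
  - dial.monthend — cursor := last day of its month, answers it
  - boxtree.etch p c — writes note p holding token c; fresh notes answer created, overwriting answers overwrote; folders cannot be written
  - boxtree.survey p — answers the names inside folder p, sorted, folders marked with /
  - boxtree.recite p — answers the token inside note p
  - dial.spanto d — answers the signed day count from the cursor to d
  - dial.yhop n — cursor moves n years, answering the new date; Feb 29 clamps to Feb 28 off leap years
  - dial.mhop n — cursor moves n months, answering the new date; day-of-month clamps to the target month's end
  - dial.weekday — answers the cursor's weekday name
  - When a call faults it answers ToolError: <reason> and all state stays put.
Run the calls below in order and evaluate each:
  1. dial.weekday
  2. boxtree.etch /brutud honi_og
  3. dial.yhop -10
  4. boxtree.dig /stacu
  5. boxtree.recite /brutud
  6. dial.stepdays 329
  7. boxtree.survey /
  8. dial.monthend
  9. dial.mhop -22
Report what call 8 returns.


Answer: 2051-06-30

Derivation:
# weekday() ~> Monday
# etch(p='/brutud', c='honi_og') ~> created
# yhop(n='-10') ~> 2050-07-19
# dig(p='/stacu') ~> ok
# recite(p='/brutud') ~> honi_og
# stepdays(n='329') ~> 2051-06-13
# survey(p='/') ~> [brutud, johoma, stacu/, wa_iz]
# monthend() ~> 2051-06-30
# mhop(n='-22') ~> 2049-08-30


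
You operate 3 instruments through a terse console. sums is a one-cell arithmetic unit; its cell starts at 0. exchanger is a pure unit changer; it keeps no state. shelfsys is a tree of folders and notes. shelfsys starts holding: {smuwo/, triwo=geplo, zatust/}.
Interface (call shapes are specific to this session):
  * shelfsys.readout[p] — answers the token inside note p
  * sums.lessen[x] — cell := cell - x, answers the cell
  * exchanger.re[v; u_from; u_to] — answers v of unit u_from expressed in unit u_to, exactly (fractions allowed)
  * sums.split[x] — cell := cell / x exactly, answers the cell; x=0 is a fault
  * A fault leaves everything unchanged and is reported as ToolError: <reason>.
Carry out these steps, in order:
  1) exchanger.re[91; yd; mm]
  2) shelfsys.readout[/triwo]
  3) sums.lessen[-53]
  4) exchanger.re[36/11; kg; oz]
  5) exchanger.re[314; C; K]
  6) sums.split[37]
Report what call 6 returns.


Act: exchanger.re[v→91; u_from→yd; u_to→mm]
Obs: 416052/5
Act: shelfsys.readout[p→/triwo]
Obs: geplo
Act: sums.lessen[x→-53]
Obs: 53
Act: exchanger.re[v→36/11; u_from→kg; u_to→oz]
Obs: 57600000000/498951607
Act: exchanger.re[v→314; u_from→C; u_to→K]
Obs: 11743/20
Act: sums.split[x→37]
Obs: 53/37

Answer: 53/37


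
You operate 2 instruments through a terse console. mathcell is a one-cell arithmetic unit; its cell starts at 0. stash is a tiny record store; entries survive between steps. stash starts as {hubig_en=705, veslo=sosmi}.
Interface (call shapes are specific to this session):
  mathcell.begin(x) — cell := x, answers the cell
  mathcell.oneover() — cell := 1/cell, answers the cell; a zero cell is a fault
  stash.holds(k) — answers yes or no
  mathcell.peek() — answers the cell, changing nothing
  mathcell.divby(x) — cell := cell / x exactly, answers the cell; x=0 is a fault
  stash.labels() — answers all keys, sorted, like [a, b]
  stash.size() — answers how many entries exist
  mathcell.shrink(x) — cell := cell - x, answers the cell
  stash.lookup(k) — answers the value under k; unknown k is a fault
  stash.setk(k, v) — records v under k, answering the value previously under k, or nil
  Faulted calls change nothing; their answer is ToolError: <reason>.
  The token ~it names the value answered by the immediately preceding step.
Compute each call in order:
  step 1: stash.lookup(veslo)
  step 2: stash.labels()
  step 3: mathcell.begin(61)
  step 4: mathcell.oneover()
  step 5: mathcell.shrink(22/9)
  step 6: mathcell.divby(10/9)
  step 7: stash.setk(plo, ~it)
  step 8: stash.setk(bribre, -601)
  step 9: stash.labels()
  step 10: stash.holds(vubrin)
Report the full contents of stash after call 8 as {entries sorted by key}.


Answer: {bribre=-601, hubig_en=705, plo=-1333/610, veslo=sosmi}

Derivation:
> lookup k=veslo
[out] sosmi
> labels
[out] [hubig_en, veslo]
> begin x=61
[out] 61
> oneover
[out] 1/61
> shrink x=22/9
[out] -1333/549
> divby x=10/9
[out] -1333/610
> setk k=plo v=~it
[out] nil
> setk k=bribre v=-601
[out] nil
> labels
[out] [bribre, hubig_en, plo, veslo]
> holds k=vubrin
[out] no


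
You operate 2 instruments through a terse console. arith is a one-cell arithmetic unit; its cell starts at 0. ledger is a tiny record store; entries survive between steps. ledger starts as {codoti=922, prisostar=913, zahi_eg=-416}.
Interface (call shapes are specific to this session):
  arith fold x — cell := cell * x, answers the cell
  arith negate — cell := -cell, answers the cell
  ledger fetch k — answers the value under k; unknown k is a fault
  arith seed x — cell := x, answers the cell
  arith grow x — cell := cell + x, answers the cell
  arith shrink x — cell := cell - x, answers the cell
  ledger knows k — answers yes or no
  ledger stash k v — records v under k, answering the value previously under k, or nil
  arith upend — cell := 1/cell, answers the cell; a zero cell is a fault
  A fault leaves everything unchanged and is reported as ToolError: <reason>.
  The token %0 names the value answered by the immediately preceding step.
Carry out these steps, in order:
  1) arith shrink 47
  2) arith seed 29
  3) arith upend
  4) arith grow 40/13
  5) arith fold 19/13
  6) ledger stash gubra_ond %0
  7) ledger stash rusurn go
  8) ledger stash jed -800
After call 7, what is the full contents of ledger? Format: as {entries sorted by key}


Answer: {codoti=922, gubra_ond=22287/4901, prisostar=913, rusurn=go, zahi_eg=-416}

Derivation:
→ arith shrink(47)
← -47
→ arith seed(29)
← 29
→ arith upend()
← 1/29
→ arith grow(40/13)
← 1173/377
→ arith fold(19/13)
← 22287/4901
→ ledger stash(gubra_ond, %0)
← nil
→ ledger stash(rusurn, go)
← nil
→ ledger stash(jed, -800)
← nil


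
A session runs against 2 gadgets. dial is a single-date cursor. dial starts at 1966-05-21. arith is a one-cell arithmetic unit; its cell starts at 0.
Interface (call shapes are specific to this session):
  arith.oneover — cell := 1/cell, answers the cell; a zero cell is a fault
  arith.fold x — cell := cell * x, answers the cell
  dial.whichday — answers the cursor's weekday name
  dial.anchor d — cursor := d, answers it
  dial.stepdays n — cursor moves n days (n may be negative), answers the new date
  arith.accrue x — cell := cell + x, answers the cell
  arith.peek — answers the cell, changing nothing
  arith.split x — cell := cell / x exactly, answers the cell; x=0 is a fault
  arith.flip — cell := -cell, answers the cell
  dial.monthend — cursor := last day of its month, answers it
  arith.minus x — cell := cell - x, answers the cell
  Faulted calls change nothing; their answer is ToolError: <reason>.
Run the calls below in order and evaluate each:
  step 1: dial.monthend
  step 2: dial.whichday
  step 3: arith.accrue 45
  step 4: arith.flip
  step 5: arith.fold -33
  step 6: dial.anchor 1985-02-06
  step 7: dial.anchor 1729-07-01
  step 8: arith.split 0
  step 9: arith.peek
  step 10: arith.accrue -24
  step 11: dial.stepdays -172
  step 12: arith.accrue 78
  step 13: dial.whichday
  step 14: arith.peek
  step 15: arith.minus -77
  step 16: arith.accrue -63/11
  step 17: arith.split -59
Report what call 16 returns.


==> dial.monthend()
<== 1966-05-31
==> dial.whichday()
<== Tuesday
==> arith.accrue(x=45)
<== 45
==> arith.flip()
<== -45
==> arith.fold(x=-33)
<== 1485
==> dial.anchor(d=1985-02-06)
<== 1985-02-06
==> dial.anchor(d=1729-07-01)
<== 1729-07-01
==> arith.split(x=0)
<== ToolError: division by zero
==> arith.peek()
<== 1485
==> arith.accrue(x=-24)
<== 1461
==> dial.stepdays(n=-172)
<== 1729-01-10
==> arith.accrue(x=78)
<== 1539
==> dial.whichday()
<== Monday
==> arith.peek()
<== 1539
==> arith.minus(x=-77)
<== 1616
==> arith.accrue(x=-63/11)
<== 17713/11
==> arith.split(x=-59)
<== -17713/649

Answer: 17713/11


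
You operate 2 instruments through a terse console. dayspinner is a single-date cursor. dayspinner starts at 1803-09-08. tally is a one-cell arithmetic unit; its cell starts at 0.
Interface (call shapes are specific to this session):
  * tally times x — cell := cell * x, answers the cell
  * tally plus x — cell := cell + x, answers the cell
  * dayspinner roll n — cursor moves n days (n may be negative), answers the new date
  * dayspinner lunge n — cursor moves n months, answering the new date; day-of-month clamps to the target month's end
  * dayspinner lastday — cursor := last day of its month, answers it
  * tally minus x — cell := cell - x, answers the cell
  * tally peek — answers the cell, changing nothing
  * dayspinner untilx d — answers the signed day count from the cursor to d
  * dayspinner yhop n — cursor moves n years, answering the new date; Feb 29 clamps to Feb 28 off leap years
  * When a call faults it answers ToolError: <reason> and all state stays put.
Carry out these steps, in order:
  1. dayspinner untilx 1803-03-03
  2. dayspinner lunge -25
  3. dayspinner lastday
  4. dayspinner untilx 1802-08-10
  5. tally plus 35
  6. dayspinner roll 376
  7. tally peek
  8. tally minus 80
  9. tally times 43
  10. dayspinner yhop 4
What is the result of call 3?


Answer: 1801-08-31

Derivation:
[in] dayspinner untilx d→1803-03-03
[out] -189
[in] dayspinner lunge n→-25
[out] 1801-08-08
[in] dayspinner lastday
[out] 1801-08-31
[in] dayspinner untilx d→1802-08-10
[out] 344
[in] tally plus x→35
[out] 35
[in] dayspinner roll n→376
[out] 1802-09-11
[in] tally peek
[out] 35
[in] tally minus x→80
[out] -45
[in] tally times x→43
[out] -1935
[in] dayspinner yhop n→4
[out] 1806-09-11


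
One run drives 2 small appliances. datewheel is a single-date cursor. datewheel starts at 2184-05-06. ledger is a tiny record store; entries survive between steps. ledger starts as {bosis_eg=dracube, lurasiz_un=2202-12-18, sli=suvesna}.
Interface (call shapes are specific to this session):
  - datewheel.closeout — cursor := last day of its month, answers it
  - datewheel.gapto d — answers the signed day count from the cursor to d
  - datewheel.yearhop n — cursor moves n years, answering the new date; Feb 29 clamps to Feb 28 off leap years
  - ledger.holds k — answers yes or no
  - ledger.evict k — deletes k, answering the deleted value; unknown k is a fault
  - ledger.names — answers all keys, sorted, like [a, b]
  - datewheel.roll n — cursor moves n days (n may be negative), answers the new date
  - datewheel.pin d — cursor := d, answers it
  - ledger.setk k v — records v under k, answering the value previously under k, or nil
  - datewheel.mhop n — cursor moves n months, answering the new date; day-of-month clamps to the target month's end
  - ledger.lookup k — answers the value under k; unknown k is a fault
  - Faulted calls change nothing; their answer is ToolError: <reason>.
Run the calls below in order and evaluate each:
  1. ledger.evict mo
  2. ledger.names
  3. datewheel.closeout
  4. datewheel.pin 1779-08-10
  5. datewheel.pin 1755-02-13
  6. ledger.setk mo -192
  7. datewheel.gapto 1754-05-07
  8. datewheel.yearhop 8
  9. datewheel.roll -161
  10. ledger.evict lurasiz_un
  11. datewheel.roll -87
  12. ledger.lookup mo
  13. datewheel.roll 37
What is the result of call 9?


I use ledger.evict using k='mo', and observe ToolError: no such key mo.
Calling ledger.names, and see [bosis_eg, lurasiz_un, sli].
Then datewheel.closeout(), and get 2184-05-31.
Next I call datewheel.pin using d='1779-08-10', and get 1779-08-10.
I call datewheel.pin using d='1755-02-13', — result: 1755-02-13.
Next I call ledger.setk using k='mo', v='-192', and get nil.
Invoking datewheel.gapto using d='1754-05-07', and see -282.
I run datewheel.yearhop using n='8', giving 1763-02-13.
Then datewheel.roll using n='-161', → 1762-09-05.
I call ledger.evict using k='lurasiz_un', giving 2202-12-18.
I call datewheel.roll using n='-87', which returns 1762-06-10.
Using ledger.lookup using k='mo', and observe -192.
Next I call datewheel.roll using n='37': 1762-07-17.

Answer: 1762-09-05


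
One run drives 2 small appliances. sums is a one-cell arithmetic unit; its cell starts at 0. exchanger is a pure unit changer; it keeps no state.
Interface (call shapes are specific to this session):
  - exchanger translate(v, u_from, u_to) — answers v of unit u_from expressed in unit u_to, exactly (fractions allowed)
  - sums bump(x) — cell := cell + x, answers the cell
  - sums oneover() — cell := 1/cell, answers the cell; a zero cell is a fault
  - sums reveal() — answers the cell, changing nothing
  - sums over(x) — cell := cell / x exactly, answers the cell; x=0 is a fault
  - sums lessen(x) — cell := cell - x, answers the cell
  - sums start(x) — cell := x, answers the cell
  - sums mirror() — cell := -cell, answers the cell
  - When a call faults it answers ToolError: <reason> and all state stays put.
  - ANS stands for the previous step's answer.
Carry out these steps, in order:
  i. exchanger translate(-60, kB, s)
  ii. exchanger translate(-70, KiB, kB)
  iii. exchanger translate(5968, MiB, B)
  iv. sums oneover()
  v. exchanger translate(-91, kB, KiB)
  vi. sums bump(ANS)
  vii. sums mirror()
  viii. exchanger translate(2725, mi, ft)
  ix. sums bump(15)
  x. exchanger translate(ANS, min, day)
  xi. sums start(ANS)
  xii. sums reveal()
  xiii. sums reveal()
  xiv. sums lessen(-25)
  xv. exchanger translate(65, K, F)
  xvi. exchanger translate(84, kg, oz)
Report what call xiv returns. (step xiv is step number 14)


// exchanger translate(v='-60', u_from='kB', u_to='s') == ToolError: incompatible units
// exchanger translate(v='-70', u_from='KiB', u_to='kB') == -1792/25
// exchanger translate(v='5968', u_from='MiB', u_to='B') == 6257901568
// sums oneover() == ToolError: reciprocal of zero
// exchanger translate(v='-91', u_from='kB', u_to='KiB') == -11375/128
// sums bump(x='ANS') == -11375/128
// sums mirror() == 11375/128
// exchanger translate(v='2725', u_from='mi', u_to='ft') == 14388000
// sums bump(x='15') == 13295/128
// exchanger translate(v='ANS', u_from='min', u_to='day') == 2659/36864
// sums start(x='ANS') == 2659/36864
// sums reveal() == 2659/36864
// sums reveal() == 2659/36864
// sums lessen(x='-25') == 924259/36864
// exchanger translate(v='65', u_from='K', u_to='F') == -34267/100
// exchanger translate(v='84', u_from='kg', u_to='oz') == 19200000000/6479891

Answer: 924259/36864


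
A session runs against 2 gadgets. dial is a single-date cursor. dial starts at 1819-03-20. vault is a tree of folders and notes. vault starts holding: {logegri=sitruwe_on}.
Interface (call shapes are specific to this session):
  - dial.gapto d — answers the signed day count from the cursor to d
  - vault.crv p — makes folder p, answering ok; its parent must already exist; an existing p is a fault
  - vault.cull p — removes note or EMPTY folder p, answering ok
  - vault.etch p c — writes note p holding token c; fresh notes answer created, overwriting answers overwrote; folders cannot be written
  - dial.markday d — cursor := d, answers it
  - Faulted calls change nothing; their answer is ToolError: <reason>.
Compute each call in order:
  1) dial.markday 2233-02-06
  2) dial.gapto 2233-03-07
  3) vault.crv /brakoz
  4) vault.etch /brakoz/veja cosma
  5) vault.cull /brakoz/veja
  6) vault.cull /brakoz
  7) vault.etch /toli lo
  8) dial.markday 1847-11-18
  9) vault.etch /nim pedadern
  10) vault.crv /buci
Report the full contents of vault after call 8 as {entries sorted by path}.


Answer: {logegri=sitruwe_on, toli=lo}

Derivation:
$ markday 2233-02-06
:: 2233-02-06
$ gapto 2233-03-07
:: 29
$ crv /brakoz
:: ok
$ etch /brakoz/veja cosma
:: created
$ cull /brakoz/veja
:: ok
$ cull /brakoz
:: ok
$ etch /toli lo
:: created
$ markday 1847-11-18
:: 1847-11-18
$ etch /nim pedadern
:: created
$ crv /buci
:: ok


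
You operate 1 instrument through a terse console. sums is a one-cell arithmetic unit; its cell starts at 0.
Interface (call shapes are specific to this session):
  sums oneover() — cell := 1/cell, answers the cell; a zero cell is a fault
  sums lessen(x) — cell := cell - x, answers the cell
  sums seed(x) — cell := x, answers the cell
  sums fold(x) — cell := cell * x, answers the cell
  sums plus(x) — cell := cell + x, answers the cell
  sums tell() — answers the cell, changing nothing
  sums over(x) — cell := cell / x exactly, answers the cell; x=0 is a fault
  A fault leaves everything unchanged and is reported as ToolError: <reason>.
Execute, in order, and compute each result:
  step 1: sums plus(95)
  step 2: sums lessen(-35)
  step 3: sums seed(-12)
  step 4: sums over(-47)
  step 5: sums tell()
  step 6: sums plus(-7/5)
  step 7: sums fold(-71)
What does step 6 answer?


Answer: -269/235

Derivation:
# 1. sums plus(x='95') -> 95
# 2. sums lessen(x='-35') -> 130
# 3. sums seed(x='-12') -> -12
# 4. sums over(x='-47') -> 12/47
# 5. sums tell() -> 12/47
# 6. sums plus(x='-7/5') -> -269/235
# 7. sums fold(x='-71') -> 19099/235


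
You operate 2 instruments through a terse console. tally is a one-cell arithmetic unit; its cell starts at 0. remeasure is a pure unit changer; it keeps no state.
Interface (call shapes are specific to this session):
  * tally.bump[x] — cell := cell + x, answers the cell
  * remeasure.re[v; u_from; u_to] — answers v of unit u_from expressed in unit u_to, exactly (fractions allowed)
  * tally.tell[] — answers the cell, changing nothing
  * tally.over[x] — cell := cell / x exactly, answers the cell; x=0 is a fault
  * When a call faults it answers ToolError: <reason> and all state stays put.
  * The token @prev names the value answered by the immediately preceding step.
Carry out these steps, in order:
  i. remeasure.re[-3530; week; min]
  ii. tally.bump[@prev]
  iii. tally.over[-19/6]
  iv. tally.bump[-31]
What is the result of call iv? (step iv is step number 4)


Do: re[v=-3530; u_from=week; u_to=min]
See: -35582400
Do: bump[x=@prev]
See: -35582400
Do: over[x=-19/6]
See: 213494400/19
Do: bump[x=-31]
See: 213493811/19

Answer: 213493811/19


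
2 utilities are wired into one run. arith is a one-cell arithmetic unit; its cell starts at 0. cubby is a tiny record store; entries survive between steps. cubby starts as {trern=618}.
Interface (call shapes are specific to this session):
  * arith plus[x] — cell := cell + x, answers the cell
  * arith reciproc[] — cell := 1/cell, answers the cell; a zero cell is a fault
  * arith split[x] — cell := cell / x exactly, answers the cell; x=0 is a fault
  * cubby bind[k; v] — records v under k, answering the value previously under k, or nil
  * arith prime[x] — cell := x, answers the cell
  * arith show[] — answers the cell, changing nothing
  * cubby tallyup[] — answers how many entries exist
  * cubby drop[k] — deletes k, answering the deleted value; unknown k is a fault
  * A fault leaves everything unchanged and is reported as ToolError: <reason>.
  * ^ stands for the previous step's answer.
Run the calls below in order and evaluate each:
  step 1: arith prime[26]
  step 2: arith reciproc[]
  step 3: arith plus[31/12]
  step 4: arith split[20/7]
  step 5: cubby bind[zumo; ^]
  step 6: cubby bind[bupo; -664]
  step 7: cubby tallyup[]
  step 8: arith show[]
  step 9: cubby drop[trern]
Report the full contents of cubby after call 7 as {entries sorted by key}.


Answer: {bupo=-664, trern=618, zumo=2863/3120}

Derivation:
Act: arith prime[x='26']
Obs: 26
Act: arith reciproc[]
Obs: 1/26
Act: arith plus[x='31/12']
Obs: 409/156
Act: arith split[x='20/7']
Obs: 2863/3120
Act: cubby bind[k='zumo'; v='^']
Obs: nil
Act: cubby bind[k='bupo'; v='-664']
Obs: nil
Act: cubby tallyup[]
Obs: 3
Act: arith show[]
Obs: 2863/3120
Act: cubby drop[k='trern']
Obs: 618


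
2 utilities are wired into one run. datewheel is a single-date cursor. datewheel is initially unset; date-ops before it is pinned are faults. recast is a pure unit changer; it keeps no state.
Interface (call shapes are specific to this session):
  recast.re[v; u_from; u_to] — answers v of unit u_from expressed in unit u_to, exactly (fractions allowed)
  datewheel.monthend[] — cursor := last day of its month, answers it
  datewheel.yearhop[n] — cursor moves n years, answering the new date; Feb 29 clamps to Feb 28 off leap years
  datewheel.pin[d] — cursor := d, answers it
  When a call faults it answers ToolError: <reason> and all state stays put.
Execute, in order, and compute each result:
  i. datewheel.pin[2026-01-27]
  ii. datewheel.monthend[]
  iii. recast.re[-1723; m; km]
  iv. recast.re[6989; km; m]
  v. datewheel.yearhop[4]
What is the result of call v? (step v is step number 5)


Answer: 2030-01-31

Derivation:
→ datewheel.pin(2026-01-27)
← 2026-01-27
→ datewheel.monthend()
← 2026-01-31
→ recast.re(-1723, m, km)
← -1723/1000
→ recast.re(6989, km, m)
← 6989000
→ datewheel.yearhop(4)
← 2030-01-31


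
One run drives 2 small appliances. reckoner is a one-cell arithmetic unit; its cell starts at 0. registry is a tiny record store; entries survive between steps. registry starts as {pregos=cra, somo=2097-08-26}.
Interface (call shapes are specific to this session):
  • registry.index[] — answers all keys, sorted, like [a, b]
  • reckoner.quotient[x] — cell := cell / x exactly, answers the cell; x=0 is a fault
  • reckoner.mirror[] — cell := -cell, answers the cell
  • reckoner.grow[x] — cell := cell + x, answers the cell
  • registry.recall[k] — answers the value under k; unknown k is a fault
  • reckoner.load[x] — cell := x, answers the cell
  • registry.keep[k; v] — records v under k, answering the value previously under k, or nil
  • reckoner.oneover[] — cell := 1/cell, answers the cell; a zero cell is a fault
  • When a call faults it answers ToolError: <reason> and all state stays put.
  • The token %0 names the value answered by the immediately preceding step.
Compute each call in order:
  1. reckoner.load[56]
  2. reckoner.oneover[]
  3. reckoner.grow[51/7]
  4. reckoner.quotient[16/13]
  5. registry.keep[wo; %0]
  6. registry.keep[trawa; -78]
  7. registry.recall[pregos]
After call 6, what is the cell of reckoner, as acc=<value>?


Answer: acc=5317/896

Derivation:
// reckoner.load(56) -> 56
// reckoner.oneover() -> 1/56
// reckoner.grow(51/7) -> 409/56
// reckoner.quotient(16/13) -> 5317/896
// registry.keep(wo, %0) -> nil
// registry.keep(trawa, -78) -> nil
// registry.recall(pregos) -> cra


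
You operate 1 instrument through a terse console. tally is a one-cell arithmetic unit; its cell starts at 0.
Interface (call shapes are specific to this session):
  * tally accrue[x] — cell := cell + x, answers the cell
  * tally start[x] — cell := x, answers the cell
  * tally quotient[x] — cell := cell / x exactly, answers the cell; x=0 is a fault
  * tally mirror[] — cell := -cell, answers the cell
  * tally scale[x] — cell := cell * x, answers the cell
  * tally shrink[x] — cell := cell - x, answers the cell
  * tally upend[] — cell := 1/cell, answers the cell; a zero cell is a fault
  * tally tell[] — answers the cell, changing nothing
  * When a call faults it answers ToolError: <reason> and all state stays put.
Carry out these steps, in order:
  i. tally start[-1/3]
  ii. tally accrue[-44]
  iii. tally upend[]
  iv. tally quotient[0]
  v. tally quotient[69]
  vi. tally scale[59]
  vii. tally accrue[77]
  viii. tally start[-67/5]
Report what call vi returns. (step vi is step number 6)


Answer: -59/3059

Derivation:
CALL tally start[x=-1/3]
RET  -1/3
CALL tally accrue[x=-44]
RET  -133/3
CALL tally upend[]
RET  -3/133
CALL tally quotient[x=0]
RET  ToolError: division by zero
CALL tally quotient[x=69]
RET  -1/3059
CALL tally scale[x=59]
RET  -59/3059
CALL tally accrue[x=77]
RET  235484/3059
CALL tally start[x=-67/5]
RET  -67/5


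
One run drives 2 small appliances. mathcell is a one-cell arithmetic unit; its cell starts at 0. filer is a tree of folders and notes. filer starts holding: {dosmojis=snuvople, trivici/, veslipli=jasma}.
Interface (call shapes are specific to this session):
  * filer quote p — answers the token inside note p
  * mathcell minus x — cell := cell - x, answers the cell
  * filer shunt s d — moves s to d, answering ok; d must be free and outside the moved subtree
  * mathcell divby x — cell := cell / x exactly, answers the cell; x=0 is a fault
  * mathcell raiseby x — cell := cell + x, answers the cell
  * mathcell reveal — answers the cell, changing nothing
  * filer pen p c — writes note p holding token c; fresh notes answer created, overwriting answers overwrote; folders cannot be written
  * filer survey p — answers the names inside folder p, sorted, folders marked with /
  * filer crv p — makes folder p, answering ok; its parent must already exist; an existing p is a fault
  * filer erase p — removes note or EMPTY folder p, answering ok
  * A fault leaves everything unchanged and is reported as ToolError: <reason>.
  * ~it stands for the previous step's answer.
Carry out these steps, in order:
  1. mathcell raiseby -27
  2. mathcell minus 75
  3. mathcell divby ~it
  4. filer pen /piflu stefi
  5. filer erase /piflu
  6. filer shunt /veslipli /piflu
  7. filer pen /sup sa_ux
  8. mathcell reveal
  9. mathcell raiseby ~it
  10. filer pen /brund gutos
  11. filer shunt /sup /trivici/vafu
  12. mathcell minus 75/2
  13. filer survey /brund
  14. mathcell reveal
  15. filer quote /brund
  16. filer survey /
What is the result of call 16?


>> mathcell raiseby(x='-27')
<< -27
>> mathcell minus(x='75')
<< -102
>> mathcell divby(x='~it')
<< 1
>> filer pen(p='/piflu', c='stefi')
<< created
>> filer erase(p='/piflu')
<< ok
>> filer shunt(s='/veslipli', d='/piflu')
<< ok
>> filer pen(p='/sup', c='sa_ux')
<< created
>> mathcell reveal()
<< 1
>> mathcell raiseby(x='~it')
<< 2
>> filer pen(p='/brund', c='gutos')
<< created
>> filer shunt(s='/sup', d='/trivici/vafu')
<< ok
>> mathcell minus(x='75/2')
<< -71/2
>> filer survey(p='/brund')
<< ToolError: not a directory
>> mathcell reveal()
<< -71/2
>> filer quote(p='/brund')
<< gutos
>> filer survey(p='/')
<< [brund, dosmojis, piflu, trivici/]

Answer: [brund, dosmojis, piflu, trivici/]


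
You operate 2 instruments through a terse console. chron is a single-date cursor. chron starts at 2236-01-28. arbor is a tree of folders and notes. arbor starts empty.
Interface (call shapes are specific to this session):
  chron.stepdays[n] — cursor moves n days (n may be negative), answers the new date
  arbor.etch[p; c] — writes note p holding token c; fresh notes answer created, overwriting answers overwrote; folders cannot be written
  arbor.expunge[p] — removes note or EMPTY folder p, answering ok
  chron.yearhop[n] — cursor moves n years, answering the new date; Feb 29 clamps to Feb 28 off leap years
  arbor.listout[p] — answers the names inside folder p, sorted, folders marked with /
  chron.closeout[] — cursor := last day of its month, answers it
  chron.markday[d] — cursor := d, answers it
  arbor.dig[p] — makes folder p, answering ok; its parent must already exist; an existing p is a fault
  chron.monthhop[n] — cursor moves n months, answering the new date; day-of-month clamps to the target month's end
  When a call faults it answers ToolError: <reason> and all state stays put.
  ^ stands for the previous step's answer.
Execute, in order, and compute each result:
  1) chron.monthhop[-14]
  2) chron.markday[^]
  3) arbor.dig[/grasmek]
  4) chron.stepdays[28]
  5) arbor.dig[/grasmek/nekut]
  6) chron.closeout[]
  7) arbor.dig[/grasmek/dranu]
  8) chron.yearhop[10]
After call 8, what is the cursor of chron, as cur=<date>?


Answer: cur=2244-12-31

Derivation:
-- 1. chron.monthhop(-14) -> 2234-11-28
-- 2. chron.markday(^) -> 2234-11-28
-- 3. arbor.dig(/grasmek) -> ok
-- 4. chron.stepdays(28) -> 2234-12-26
-- 5. arbor.dig(/grasmek/nekut) -> ok
-- 6. chron.closeout() -> 2234-12-31
-- 7. arbor.dig(/grasmek/dranu) -> ok
-- 8. chron.yearhop(10) -> 2244-12-31


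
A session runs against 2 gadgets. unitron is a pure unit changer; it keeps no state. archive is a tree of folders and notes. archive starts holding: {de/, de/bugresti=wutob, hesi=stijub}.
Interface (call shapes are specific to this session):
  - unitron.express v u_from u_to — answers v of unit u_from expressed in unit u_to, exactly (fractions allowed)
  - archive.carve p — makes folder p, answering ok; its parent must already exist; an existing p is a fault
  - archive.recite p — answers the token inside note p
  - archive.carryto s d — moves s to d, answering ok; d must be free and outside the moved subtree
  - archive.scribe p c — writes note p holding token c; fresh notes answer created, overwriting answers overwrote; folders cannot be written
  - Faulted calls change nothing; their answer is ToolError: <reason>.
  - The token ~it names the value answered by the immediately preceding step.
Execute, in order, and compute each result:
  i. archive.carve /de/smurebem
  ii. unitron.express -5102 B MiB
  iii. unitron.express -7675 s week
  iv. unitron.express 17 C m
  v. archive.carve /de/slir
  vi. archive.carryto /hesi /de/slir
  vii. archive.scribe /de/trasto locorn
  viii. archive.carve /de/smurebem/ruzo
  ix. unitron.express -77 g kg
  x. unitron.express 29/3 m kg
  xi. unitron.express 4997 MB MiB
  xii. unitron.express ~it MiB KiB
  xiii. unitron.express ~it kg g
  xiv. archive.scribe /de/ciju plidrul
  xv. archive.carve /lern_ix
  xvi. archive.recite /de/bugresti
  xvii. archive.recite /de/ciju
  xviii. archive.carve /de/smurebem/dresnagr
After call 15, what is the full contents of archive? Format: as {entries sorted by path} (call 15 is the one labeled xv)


>>> archive.carve p=/de/smurebem
  ok
>>> unitron.express v=-5102 u_from=B u_to=MiB
  -2551/524288
>>> unitron.express v=-7675 u_from=s u_to=week
  -307/24192
>>> unitron.express v=17 u_from=C u_to=m
  ToolError: incompatible units
>>> archive.carve p=/de/slir
  ok
>>> archive.carryto s=/hesi d=/de/slir
  ToolError: exists
>>> archive.scribe p=/de/trasto c=locorn
  created
>>> archive.carve p=/de/smurebem/ruzo
  ok
>>> unitron.express v=-77 u_from=g u_to=kg
  -77/1000
>>> unitron.express v=29/3 u_from=m u_to=kg
  ToolError: incompatible units
>>> unitron.express v=4997 u_from=MB u_to=MiB
  78078125/16384
>>> unitron.express v=~it u_from=MiB u_to=KiB
  78078125/16
>>> unitron.express v=~it u_from=kg u_to=g
  9759765625/2
>>> archive.scribe p=/de/ciju c=plidrul
  created
>>> archive.carve p=/lern_ix
  ok
>>> archive.recite p=/de/bugresti
  wutob
>>> archive.recite p=/de/ciju
  plidrul
>>> archive.carve p=/de/smurebem/dresnagr
  ok

Answer: {de/, de/bugresti=wutob, de/ciju=plidrul, de/slir/, de/smurebem/, de/smurebem/ruzo/, de/trasto=locorn, hesi=stijub, lern_ix/}


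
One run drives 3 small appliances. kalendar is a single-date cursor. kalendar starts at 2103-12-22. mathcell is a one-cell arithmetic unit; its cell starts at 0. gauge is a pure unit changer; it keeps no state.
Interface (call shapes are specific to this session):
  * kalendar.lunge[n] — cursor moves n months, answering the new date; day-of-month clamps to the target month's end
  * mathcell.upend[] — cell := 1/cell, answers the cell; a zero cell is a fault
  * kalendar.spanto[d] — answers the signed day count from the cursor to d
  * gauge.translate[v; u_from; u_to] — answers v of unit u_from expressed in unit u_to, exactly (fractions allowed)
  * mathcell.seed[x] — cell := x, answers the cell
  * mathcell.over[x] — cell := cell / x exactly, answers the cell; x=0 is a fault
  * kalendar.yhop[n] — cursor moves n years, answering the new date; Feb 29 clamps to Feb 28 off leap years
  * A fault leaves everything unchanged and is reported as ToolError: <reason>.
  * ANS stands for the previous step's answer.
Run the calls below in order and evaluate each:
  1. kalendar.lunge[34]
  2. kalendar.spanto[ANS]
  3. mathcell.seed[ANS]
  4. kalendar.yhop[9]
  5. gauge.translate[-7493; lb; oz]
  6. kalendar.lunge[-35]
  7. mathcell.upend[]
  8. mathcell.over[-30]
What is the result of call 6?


Answer: 2112-11-22

Derivation:
==> lunge(n='34')
<== 2106-10-22
==> spanto(d='ANS')
<== 0
==> seed(x='ANS')
<== 0
==> yhop(n='9')
<== 2115-10-22
==> translate(v='-7493', u_from='lb', u_to='oz')
<== -119888
==> lunge(n='-35')
<== 2112-11-22
==> upend()
<== ToolError: reciprocal of zero
==> over(x='-30')
<== 0


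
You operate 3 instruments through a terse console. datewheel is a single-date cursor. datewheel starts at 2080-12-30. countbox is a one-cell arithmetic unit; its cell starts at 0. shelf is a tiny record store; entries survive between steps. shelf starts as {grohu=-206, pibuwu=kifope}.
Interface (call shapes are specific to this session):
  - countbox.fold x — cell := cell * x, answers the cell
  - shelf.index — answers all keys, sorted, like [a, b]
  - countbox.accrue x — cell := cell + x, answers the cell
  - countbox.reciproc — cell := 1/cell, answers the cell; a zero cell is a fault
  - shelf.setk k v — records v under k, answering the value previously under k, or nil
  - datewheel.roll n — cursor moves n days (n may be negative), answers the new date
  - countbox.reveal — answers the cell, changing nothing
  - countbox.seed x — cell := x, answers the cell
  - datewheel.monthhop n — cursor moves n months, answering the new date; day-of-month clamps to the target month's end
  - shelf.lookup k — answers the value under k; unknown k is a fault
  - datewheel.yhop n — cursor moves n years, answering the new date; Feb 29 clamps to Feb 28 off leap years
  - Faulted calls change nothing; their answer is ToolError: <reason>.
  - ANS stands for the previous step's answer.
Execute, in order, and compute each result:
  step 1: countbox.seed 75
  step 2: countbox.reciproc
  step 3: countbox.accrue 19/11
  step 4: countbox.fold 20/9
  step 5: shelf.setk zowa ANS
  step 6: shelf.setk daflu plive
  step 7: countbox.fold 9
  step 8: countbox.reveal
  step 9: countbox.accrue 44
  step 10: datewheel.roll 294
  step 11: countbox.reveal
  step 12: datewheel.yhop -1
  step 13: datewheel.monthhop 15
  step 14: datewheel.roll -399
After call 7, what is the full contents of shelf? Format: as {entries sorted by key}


Answer: {daflu=plive, grohu=-206, pibuwu=kifope, zowa=5744/1485}

Derivation:
==> seed(x='75')
<== 75
==> reciproc()
<== 1/75
==> accrue(x='19/11')
<== 1436/825
==> fold(x='20/9')
<== 5744/1485
==> setk(k='zowa', v='ANS')
<== nil
==> setk(k='daflu', v='plive')
<== nil
==> fold(x='9')
<== 5744/165
==> reveal()
<== 5744/165
==> accrue(x='44')
<== 13004/165
==> roll(n='294')
<== 2081-10-20
==> reveal()
<== 13004/165
==> yhop(n='-1')
<== 2080-10-20
==> monthhop(n='15')
<== 2082-01-20
==> roll(n='-399')
<== 2080-12-17


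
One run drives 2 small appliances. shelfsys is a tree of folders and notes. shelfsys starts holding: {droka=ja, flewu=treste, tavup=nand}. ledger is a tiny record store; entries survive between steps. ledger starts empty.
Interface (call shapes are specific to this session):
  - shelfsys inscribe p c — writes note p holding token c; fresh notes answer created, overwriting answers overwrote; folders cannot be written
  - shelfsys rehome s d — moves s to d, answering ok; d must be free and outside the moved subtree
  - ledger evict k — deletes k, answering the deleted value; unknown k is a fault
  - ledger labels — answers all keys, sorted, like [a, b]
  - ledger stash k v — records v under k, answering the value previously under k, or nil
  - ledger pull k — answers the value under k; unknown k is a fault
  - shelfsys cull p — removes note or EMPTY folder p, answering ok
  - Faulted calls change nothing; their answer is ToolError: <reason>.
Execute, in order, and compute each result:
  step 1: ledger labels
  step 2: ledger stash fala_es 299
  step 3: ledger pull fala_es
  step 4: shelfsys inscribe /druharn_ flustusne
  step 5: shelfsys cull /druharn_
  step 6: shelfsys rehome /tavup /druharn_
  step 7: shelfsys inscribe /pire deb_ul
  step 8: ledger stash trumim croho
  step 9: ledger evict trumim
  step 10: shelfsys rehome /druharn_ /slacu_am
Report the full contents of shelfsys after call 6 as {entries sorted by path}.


>> ledger labels()
<< []
>> ledger stash(k=fala_es, v=299)
<< nil
>> ledger pull(k=fala_es)
<< 299
>> shelfsys inscribe(p=/druharn_, c=flustusne)
<< created
>> shelfsys cull(p=/druharn_)
<< ok
>> shelfsys rehome(s=/tavup, d=/druharn_)
<< ok
>> shelfsys inscribe(p=/pire, c=deb_ul)
<< created
>> ledger stash(k=trumim, v=croho)
<< nil
>> ledger evict(k=trumim)
<< croho
>> shelfsys rehome(s=/druharn_, d=/slacu_am)
<< ok

Answer: {droka=ja, druharn_=nand, flewu=treste}


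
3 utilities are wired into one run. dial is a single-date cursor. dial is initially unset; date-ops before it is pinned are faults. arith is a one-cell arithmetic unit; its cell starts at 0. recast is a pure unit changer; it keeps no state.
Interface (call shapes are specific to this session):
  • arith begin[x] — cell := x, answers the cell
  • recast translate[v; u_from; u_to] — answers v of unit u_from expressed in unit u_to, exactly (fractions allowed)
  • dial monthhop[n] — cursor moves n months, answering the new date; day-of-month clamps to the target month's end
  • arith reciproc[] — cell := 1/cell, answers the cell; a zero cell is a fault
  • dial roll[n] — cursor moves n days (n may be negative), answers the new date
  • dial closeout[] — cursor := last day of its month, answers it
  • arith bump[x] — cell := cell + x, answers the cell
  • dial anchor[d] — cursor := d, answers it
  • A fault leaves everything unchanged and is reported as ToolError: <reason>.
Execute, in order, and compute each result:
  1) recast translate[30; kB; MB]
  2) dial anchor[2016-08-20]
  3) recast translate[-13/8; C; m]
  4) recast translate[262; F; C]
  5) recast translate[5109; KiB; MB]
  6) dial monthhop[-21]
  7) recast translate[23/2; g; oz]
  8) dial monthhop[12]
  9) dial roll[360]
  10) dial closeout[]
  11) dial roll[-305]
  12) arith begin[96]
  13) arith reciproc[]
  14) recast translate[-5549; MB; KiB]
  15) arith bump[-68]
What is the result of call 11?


Answer: 2016-01-30

Derivation:
! 1. recast translate(v: 30, u_from: kB, u_to: MB) ~> 3/100
! 2. dial anchor(d: 2016-08-20) ~> 2016-08-20
! 3. recast translate(v: -13/8, u_from: C, u_to: m) ~> ToolError: incompatible units
! 4. recast translate(v: 262, u_from: F, u_to: C) ~> 1150/9
! 5. recast translate(v: 5109, u_from: KiB, u_to: MB) ~> 81744/15625
! 6. dial monthhop(n: -21) ~> 2014-11-20
! 7. recast translate(v: 23/2, u_from: g, u_to: oz) ~> 18400000/45359237
! 8. dial monthhop(n: 12) ~> 2015-11-20
! 9. dial roll(n: 360) ~> 2016-11-14
! 10. dial closeout() ~> 2016-11-30
! 11. dial roll(n: -305) ~> 2016-01-30
! 12. arith begin(x: 96) ~> 96
! 13. arith reciproc() ~> 1/96
! 14. recast translate(v: -5549, u_from: MB, u_to: KiB) ~> -86703125/16
! 15. arith bump(x: -68) ~> -6527/96
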